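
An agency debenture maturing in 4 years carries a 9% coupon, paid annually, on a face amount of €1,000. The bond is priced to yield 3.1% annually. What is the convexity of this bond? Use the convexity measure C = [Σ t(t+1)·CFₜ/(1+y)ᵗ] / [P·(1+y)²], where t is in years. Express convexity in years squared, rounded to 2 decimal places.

16.18

With y = 0.031:
  t   CF        PV=CF/(1+0.031)^t    t·PV        t(t+1)·PV
  1        90.00        87.2939        87.2939         174.5878
  2        90.00        84.6691       169.3383         508.0149
  3        90.00        82.1233       246.3700         985.4799
  4     1,090.00       964.6990     3,858.7961      19,293.9804
  Σ                  1,218.7854     4,361.7982      20,962.0629
P = 1,218.7854.
Convexity = Σ t(t+1)·PV / [P·(1+y)²] = 20,962.0629 / (1,218.7854 × 1.062961) = 16.18041.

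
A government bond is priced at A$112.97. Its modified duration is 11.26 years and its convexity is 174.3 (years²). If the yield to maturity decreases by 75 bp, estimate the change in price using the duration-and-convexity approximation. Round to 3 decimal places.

Duration effect: -D_mod·Δy = -11.26 × (-0.0075) = +0.084450
Convexity effect: ½·C·(Δy)² = 0.5 × 174.3 × (-0.0075)² = +0.0049021875
ΔP/P ≈ +0.084450 + 0.0049021875 = +0.0893521875
ΔP ≈ 112.97 × (+0.0893521875) = +10.094116621875.

+A$10.094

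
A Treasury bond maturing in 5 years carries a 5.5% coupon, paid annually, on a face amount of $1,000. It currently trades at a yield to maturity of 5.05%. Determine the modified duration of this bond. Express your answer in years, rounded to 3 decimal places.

4.294 years

Periodic yield y = 0.0505. First find Macaulay duration:
  t   CF        PV=CF/(1+0.0505)^t    t·PV
  1        55.00        52.3560        52.3560
  2        55.00        49.8391        99.6783
  3        55.00        47.4433       142.3298
  4        55.00        45.1626       180.6502
  5     1,055.00       824.6548     4,123.2739
  Σ                  1,019.4557     4,598.2881
P = 1,019.4557; Macaulay duration = 4,598.2881 / 1,019.4557 = 4.51053 years.
Modified duration = D_Mac / (1 + y) = 4.51053 / 1.0505 = 4.29370 years.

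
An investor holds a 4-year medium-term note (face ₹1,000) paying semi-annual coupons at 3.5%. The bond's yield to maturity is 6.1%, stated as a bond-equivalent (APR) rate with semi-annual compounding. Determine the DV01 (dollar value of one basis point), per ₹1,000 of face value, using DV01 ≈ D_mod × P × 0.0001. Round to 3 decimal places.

Periodic yield y = 0.0305.
  t   CF        PV=CF/(1+0.0305)^t    t·PV
  1        17.50        16.9820        16.9820
  2        17.50        16.4794        32.9589
  3        17.50        15.9917        47.9750
  4        17.50        15.5184        62.0735
  5        17.50        15.0591        75.2953
  6        17.50        14.6134        87.6802
  7        17.50        14.1808        99.2659
  8     1,017.50       800.1114     6,400.8911
  Σ                    908.9362     6,823.1219
P = 908.9362; D_Mac = 7.50671 half-year periods = 3.75336 yrs; D_mod = 3.64227 yrs.
DV01 ≈ 3.64227 × 908.9362 × 0.0001 = 0.331059.

₹0.331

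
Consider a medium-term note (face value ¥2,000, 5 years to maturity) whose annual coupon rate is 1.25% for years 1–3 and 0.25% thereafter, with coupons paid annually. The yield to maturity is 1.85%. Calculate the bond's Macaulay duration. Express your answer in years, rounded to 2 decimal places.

4.88 years

Periodic yield y = 0.0185. Discount each cash flow and weight by its year:
  t   CF        PV=CF/(1+0.0185)^t    t·PV
  1        25.00        24.5459        24.5459
  2        25.00        24.1000        48.2001
  3        25.00        23.6623        70.9869
  4         5.00         4.6465        18.5860
  5     2,005.00     1,829.4023     9,147.0113
  Σ                  1,906.3570     9,309.3302
Price P = Σ PV = 1,906.3570.
Macaulay duration = Σ(t·PV) / P = 9,309.3302 / 1,906.3570 = 4.88331 years.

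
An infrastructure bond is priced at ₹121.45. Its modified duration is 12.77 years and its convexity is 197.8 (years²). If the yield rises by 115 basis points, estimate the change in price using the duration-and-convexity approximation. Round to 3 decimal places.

-₹16.247

Duration effect: -D_mod·Δy = -12.77 × (+0.0115) = -0.146855
Convexity effect: ½·C·(Δy)² = 0.5 × 197.8 × (0.0115)² = +0.013079525
ΔP/P ≈ -0.146855 + 0.013079525 = -0.133775475
ΔP ≈ 121.45 × (-0.133775475) = -16.24703143875.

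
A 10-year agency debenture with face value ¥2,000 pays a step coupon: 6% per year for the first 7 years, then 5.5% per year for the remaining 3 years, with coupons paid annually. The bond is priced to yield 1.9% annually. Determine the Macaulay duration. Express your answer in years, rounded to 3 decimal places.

8.152 years

Periodic yield y = 0.019. Discount each cash flow and weight by its year:
  t   CF        PV=CF/(1+0.019)^t    t·PV
  1       120.00       117.7625       117.7625
  2       120.00       115.5667       231.1335
  3       120.00       113.4119       340.2358
  4       120.00       111.2973       445.1891
  5       120.00       109.2221       546.1103
  6       120.00       107.1855       643.1132
  7       120.00       105.1870       736.3088
  8       110.00        94.6235       756.9884
  9       110.00        92.8592       835.7330
  10    2,110.00     1,747.9967    17,479.9673
  Σ                  2,715.1125    22,132.5417
Price P = Σ PV = 2,715.1125.
Macaulay duration = Σ(t·PV) / P = 22,132.5417 / 2,715.1125 = 8.15161 years.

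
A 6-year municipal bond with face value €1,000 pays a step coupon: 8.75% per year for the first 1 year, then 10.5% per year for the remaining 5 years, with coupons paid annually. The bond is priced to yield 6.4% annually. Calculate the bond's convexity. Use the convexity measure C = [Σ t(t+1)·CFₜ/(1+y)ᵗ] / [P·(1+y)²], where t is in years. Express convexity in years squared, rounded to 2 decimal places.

With y = 0.064:
  t   CF        PV=CF/(1+0.064)^t    t·PV        t(t+1)·PV
  1        87.50        82.2368        82.2368         164.4737
  2       105.00        92.7483       185.4966         556.4899
  3       105.00        87.1695       261.5084       1,046.0337
  4       105.00        81.9262       327.7048       1,638.5239
  5       105.00        76.9983       384.9915       2,309.9491
  6     1,105.00       761.5747     4,569.4482      31,986.1376
  Σ                  1,182.6538     5,811.3864      37,701.6078
P = 1,182.6538.
Convexity = Σ t(t+1)·PV / [P·(1+y)²] = 37,701.6078 / (1,182.6538 × 1.132096) = 28.15911.

28.16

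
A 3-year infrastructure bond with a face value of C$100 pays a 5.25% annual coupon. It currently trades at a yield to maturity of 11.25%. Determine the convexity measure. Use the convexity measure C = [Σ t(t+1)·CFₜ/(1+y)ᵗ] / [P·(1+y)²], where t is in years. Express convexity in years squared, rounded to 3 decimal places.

With y = 0.1125:
  t   CF        PV=CF/(1+0.1125)^t    t·PV        t(t+1)·PV
  1         5.25         4.7191         4.7191           9.4382
  2         5.25         4.2419         8.4838          25.4513
  3       105.25        76.4402       229.3207         917.2829
  Σ                     85.4012       242.5236         952.1724
P = 85.4012.
Convexity = Σ t(t+1)·PV / [P·(1+y)²] = 952.1724 / (85.4012 × 1.237656) = 9.00848.

9.008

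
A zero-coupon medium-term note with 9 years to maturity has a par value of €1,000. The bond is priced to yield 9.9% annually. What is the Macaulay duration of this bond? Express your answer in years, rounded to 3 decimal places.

A zero-coupon bond has a single cash flow at maturity, so its Macaulay duration equals its maturity: 9 years.

9.000 years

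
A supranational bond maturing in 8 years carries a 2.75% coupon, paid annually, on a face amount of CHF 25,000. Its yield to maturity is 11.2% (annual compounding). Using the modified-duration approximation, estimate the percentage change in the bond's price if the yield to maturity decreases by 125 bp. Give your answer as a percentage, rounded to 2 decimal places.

+7.87%

Periodic yield y = 0.112. Modified duration first:
  t   CF        PV=CF/(1+0.112)^t    t·PV
  1       687.50       618.2554       618.2554
  2       687.50       555.9851     1,111.9701
  3       687.50       499.9866     1,499.9597
  4       687.50       449.6282     1,798.5128
  5       687.50       404.3419     2,021.7096
  6       687.50       363.6168     2,181.7010
  7       687.50       326.9936     2,288.9549
  8    25,687.50    10,987.1117    87,896.8939
  Σ                 14,205.9193    99,417.9575
P = 14,205.9193; D_Mac = 6.99835 yrs; D_mod = 6.99835/(1+0.112) = 6.29348 yrs.
ΔP/P ≈ -D_mod · Δy = -6.29348 × (-0.0125) = +0.078668 = +7.8668%.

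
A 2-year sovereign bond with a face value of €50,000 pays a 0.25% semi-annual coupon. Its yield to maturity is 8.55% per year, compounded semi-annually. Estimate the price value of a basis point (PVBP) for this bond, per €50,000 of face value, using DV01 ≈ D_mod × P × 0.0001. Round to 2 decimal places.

€8.14

Periodic yield y = 0.04275.
  t   CF        PV=CF/(1+0.04275)^t    t·PV
  1        62.50        59.9377        59.9377
  2        62.50        57.4804       114.9608
  3        62.50        55.1238       165.3715
  4    50,062.50    42,343.9862   169,375.9448
  Σ                 42,516.5281   169,716.2147
P = 42,516.5281; D_Mac = 3.99177 half-year periods = 1.99589 yrs; D_mod = 1.91406 yrs.
DV01 ≈ 1.91406 × 42,516.5281 × 0.0001 = 8.137915.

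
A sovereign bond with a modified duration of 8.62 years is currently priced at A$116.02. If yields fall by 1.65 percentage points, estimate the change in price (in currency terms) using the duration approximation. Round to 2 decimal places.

Duration approximation: ΔP/P ≈ -D_mod · Δy = -8.62 × (-0.0165) = +0.142230.
ΔP ≈ 116.02 × (+0.142230) = +16.5015246.

+A$16.50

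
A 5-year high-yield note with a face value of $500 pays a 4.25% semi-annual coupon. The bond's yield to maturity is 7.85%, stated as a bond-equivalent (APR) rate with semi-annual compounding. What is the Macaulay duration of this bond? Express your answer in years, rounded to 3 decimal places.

Periodic yield y = 0.03925. Discount each cash flow and weight by its period:
  t   CF        PV=CF/(1+0.03925)^t    t·PV
  1       10.625        10.2237        10.2237
  2       10.625         9.8376        19.6752
  3       10.625         9.4661        28.3982
  4       10.625         9.1085        36.4342
  5       10.625         8.7645        43.8227
  6       10.625         8.4335        50.6011
  7       10.625         8.1150        56.8050
  8       10.625         7.8085        62.4682
  9       10.625         7.5136        67.6225
  10     510.625       347.4575     3,474.5754
  Σ                    426.7286     3,850.6261
Price P = Σ PV = 426.7286.
Macaulay duration = Σ(t·PV) / P = 3,850.6261 / 426.7286 = 9.02359 half-year periods.
In years: 9.02359 / 2 = 4.51180 years.

4.512 years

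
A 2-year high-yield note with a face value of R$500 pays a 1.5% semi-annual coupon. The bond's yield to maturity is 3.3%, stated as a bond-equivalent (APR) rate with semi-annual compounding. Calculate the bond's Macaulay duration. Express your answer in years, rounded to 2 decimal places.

1.98 years

Periodic yield y = 0.0165. Discount each cash flow and weight by its period:
  t   CF        PV=CF/(1+0.0165)^t    t·PV
  1         3.75         3.6891         3.6891
  2         3.75         3.6292         7.2585
  3         3.75         3.5703        10.7110
  4       503.75       471.8300     1,887.3199
  Σ                    482.7187     1,908.9785
Price P = Σ PV = 482.7187.
Macaulay duration = Σ(t·PV) / P = 1,908.9785 / 482.7187 = 3.95464 half-year periods.
In years: 3.95464 / 2 = 1.97732 years.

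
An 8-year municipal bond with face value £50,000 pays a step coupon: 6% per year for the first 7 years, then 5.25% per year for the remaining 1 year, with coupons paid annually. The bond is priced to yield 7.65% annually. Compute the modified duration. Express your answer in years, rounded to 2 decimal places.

6.03 years

Periodic yield y = 0.0765. First find Macaulay duration:
  t   CF        PV=CF/(1+0.0765)^t    t·PV
  1     3,000.00     2,786.8091     2,786.8091
  2     3,000.00     2,588.7683     5,177.5367
  3     3,000.00     2,404.8010     7,214.4031
  4     3,000.00     2,233.9071     8,935.6286
  5     3,000.00     2,075.1576    10,375.7880
  6     3,000.00     1,927.6894    11,566.1361
  7     3,000.00     1,790.7008    12,534.9053
  8    52,625.00    29,179.6337   233,437.0695
  Σ                 44,987.4670   292,028.2764
P = 44,987.4670; Macaulay duration = 292,028.2764 / 44,987.4670 = 6.49133 years.
Modified duration = D_Mac / (1 + y) = 6.49133 / 1.0765 = 6.03003 years.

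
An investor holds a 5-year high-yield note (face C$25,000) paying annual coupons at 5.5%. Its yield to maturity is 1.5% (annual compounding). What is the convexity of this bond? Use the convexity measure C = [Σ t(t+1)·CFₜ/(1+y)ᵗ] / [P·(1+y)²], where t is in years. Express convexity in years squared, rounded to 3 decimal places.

25.646

With y = 0.015:
  t   CF        PV=CF/(1+0.015)^t    t·PV        t(t+1)·PV
  1     1,375.00     1,354.6798     1,354.6798       2,709.3596
  2     1,375.00     1,334.6599     2,669.3198       8,007.9594
  3     1,375.00     1,314.9359     3,944.8076      15,779.2304
  4     1,375.00     1,295.5033     5,182.0133      25,910.0663
  5    26,375.00    24,482.8661   122,414.3304     734,485.9825
  Σ                 29,782.6450   135,565.1509     786,892.5982
P = 29,782.6450.
Convexity = Σ t(t+1)·PV / [P·(1+y)²] = 786,892.5982 / (29,782.6450 × 1.030225) = 25.64603.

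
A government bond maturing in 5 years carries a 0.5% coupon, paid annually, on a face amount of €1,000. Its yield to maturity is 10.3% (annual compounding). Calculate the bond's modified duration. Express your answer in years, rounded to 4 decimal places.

Periodic yield y = 0.103. First find Macaulay duration:
  t   CF        PV=CF/(1+0.103)^t    t·PV
  1         5.00         4.5331         4.5331
  2         5.00         4.1098         8.2196
  3         5.00         3.7260        11.1780
  4         5.00         3.3781        13.5123
  5     1,005.00       615.5857     3,077.9283
  Σ                    631.3326     3,115.3713
P = 631.3326; Macaulay duration = 3,115.3713 / 631.3326 = 4.93460 years.
Modified duration = D_Mac / (1 + y) = 4.93460 / 1.103 = 4.47379 years.

4.4738 years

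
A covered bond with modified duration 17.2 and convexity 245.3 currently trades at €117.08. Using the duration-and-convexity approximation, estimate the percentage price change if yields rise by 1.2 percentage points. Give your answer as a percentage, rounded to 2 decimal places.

-18.87%

Duration effect: -D_mod·Δy = -17.2 × (+0.012) = -0.206400
Convexity effect: ½·C·(Δy)² = 0.5 × 245.3 × (0.012)² = +0.0176616
ΔP/P ≈ -0.206400 + 0.0176616 = -0.1887384
= -18.87384%.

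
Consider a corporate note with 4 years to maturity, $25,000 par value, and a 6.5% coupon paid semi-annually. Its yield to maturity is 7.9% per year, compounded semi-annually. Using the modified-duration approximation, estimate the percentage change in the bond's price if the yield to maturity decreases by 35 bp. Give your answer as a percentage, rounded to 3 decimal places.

Periodic yield y = 0.0395. Modified duration first:
  t   CF        PV=CF/(1+0.0395)^t    t·PV
  1       812.50       781.6258       781.6258
  2       812.50       751.9248     1,503.8495
  3       812.50       723.3523     2,170.0570
  4       812.50       695.8656     2,783.4626
  5       812.50       669.4234     3,347.1171
  6       812.50       643.9860     3,863.9158
  7       812.50       619.5151     4,336.6059
  8    25,812.50    18,933.6402   151,469.1215
  Σ                 23,819.3332   170,255.7552
P = 23,819.3332; D_Mac = 7.14780 half-year periods = 3.57390 yrs; D_mod = 3.57390/(1+0.0395) = 3.43809 yrs.
ΔP/P ≈ -D_mod · Δy = -3.43809 × (-0.0035) = +0.012033 = +1.2033%.

+1.203%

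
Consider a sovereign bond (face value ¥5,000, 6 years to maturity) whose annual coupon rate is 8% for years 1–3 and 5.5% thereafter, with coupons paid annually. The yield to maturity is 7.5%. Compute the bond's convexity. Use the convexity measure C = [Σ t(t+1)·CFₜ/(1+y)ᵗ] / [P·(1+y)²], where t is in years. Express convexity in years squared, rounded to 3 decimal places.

With y = 0.075:
  t   CF        PV=CF/(1+0.075)^t    t·PV        t(t+1)·PV
  1       400.00       372.0930       372.0930         744.1860
  2       400.00       346.1330       692.2661       2,076.7983
  3       400.00       321.9842       965.9527       3,863.8107
  4       275.00       205.9201       823.6806       4,118.4029
  5       275.00       191.5536       957.7681       5,746.6087
  6     5,275.00     3,417.9970    20,507.9821     143,555.8744
  Σ                  4,855.6811    24,319.7426     160,105.6811
P = 4,855.6811.
Convexity = Σ t(t+1)·PV / [P·(1+y)²] = 160,105.6811 / (4,855.6811 × 1.155625) = 28.53249.

28.532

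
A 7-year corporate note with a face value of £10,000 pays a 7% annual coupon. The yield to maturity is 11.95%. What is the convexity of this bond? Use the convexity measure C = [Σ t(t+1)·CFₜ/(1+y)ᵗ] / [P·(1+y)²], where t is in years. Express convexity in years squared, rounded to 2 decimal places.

With y = 0.1195:
  t   CF        PV=CF/(1+0.1195)^t    t·PV        t(t+1)·PV
  1       700.00       625.2791       625.2791       1,250.5583
  2       700.00       558.5343     1,117.0686       3,351.2058
  3       700.00       498.9141     1,496.7422       5,986.9688
  4       700.00       445.6579     1,782.6318       8,913.1588
  5       700.00       398.0866     1,990.4330      11,942.5978
  6       700.00       355.5932     2,133.5592      14,934.9146
  7    10,700.00     4,855.2891    33,987.0235     271,896.1883
  Σ                  7,737.3543    43,132.7374     318,275.5923
P = 7,737.3543.
Convexity = Σ t(t+1)·PV / [P·(1+y)²] = 318,275.5923 / (7,737.3543 × 1.253280) = 32.82182.

32.82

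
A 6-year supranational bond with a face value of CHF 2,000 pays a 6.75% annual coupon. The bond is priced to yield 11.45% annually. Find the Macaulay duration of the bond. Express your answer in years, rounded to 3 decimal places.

5.013 years

Periodic yield y = 0.1145. Discount each cash flow and weight by its year:
  t   CF        PV=CF/(1+0.1145)^t    t·PV
  1       135.00       121.1306       121.1306
  2       135.00       108.6860       217.3720
  3       135.00        97.5200       292.5599
  4       135.00        87.5011       350.0044
  5       135.00        78.5115       392.5576
  6     2,135.00     1,114.0827     6,684.4964
  Σ                  1,607.4319     8,058.1208
Price P = Σ PV = 1,607.4319.
Macaulay duration = Σ(t·PV) / P = 8,058.1208 / 1,607.4319 = 5.01304 years.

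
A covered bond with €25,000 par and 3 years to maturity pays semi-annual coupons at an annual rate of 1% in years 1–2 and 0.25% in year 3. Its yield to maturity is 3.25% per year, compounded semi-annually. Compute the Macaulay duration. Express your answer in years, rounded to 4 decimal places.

2.9630 years

Periodic yield y = 0.01625. Discount each cash flow and weight by its period:
  t   CF        PV=CF/(1+0.01625)^t    t·PV
  1       125.00       123.0012       123.0012
  2       125.00       121.0344       242.0688
  3       125.00       119.0991       357.2972
  4       125.00       117.1946       468.7786
  5        31.25        28.8302       144.1509
  6    25,031.25    22,723.7073   136,342.2437
  Σ                 23,232.8668   137,677.5404
Price P = Σ PV = 23,232.8668.
Macaulay duration = Σ(t·PV) / P = 137,677.5404 / 23,232.8668 = 5.92598 half-year periods.
In years: 5.92598 / 2 = 2.96299 years.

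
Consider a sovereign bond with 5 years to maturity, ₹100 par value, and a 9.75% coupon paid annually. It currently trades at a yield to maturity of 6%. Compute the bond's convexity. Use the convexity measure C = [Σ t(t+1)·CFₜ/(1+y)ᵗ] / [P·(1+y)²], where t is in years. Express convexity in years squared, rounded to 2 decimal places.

With y = 0.06:
  t   CF        PV=CF/(1+0.06)^t    t·PV        t(t+1)·PV
  1         9.75         9.1981         9.1981          18.3962
  2         9.75         8.6775        17.3549          52.0648
  3         9.75         8.1863        24.5589          98.2355
  4         9.75         7.7229        30.8917         154.4583
  5       109.75        82.0116       410.0579       2,460.3475
  Σ                    115.7964       492.0615       2,783.5023
P = 115.7964.
Convexity = Σ t(t+1)·PV / [P·(1+y)²] = 2,783.5023 / (115.7964 × 1.123600) = 21.39365.

21.39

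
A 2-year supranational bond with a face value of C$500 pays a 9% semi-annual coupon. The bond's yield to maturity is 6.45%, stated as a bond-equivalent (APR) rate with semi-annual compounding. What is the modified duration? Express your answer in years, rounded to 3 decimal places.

Periodic yield y = 0.03225. First find Macaulay duration:
  t   CF        PV=CF/(1+0.03225)^t    t·PV
  1        22.50        21.7970        21.7970
  2        22.50        21.1161        42.2321
  3        22.50        20.4563        61.3690
  4       522.50       460.2001     1,840.8005
  Σ                    523.5696     1,966.1986
P = 523.5696; Macaulay duration = 1,966.1986 / 523.5696 = 3.75537 half-year periods = 1.87769 years.
Modified duration = D_Mac / (1 + y) = 1.87769 / 1.03225 = 1.81902 years.

1.819 years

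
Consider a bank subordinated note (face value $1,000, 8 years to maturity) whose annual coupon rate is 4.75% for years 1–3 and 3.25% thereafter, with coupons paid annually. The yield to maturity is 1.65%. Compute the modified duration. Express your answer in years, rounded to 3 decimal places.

6.915 years

Periodic yield y = 0.0165. First find Macaulay duration:
  t   CF        PV=CF/(1+0.0165)^t    t·PV
  1        47.50        46.7290        46.7290
  2        47.50        45.9705        91.9409
  3        47.50        45.2243       135.6728
  4        32.50        30.4406       121.7626
  5        32.50        29.9465       149.7326
  6        32.50        29.4604       176.7626
  7        32.50        28.9822       202.8756
  8     1,032.50       905.7972     7,246.3780
  Σ                  1,162.5508     8,171.8540
P = 1,162.5508; Macaulay duration = 8,171.8540 / 1,162.5508 = 7.02924 years.
Modified duration = D_Mac / (1 + y) = 7.02924 / 1.0165 = 6.91514 years.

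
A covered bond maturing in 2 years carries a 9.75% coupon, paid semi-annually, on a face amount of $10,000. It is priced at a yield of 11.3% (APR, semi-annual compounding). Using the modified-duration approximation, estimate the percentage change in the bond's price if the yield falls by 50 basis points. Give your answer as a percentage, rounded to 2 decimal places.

Periodic yield y = 0.0565. Modified duration first:
  t   CF        PV=CF/(1+0.0565)^t    t·PV
  1       487.50       461.4292       461.4292
  2       487.50       436.7527       873.5054
  3       487.50       413.3959     1,240.1876
  4    10,487.50     8,417.7102    33,670.8407
  Σ                  9,729.2880    36,245.9629
P = 9,729.2880; D_Mac = 3.72545 half-year periods = 1.86272 yrs; D_mod = 1.86272/(1+0.0565) = 1.76311 yrs.
ΔP/P ≈ -D_mod · Δy = -1.76311 × (-0.005) = +0.008816 = +0.8816%.

+0.88%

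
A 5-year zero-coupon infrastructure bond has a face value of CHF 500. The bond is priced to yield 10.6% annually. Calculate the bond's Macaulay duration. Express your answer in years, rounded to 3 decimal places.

A zero-coupon bond has a single cash flow at maturity, so its Macaulay duration equals its maturity: 5 years.

5.000 years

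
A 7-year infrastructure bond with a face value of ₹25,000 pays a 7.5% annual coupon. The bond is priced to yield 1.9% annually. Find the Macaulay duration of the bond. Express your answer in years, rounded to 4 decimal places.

5.9013 years

Periodic yield y = 0.019. Discount each cash flow and weight by its year:
  t   CF        PV=CF/(1+0.019)^t    t·PV
  1     1,875.00     1,840.0393     1,840.0393
  2     1,875.00     1,805.7304     3,611.4608
  3     1,875.00     1,772.0612     5,316.1836
  4     1,875.00     1,739.0198     6,956.0793
  5     1,875.00     1,706.5945     8,532.9727
  6     1,875.00     1,674.7738    10,048.6430
  7    26,875.00    23,557.4992   164,902.4943
  Σ                 34,095.7183   201,207.8731
Price P = Σ PV = 34,095.7183.
Macaulay duration = Σ(t·PV) / P = 201,207.8731 / 34,095.7183 = 5.90127 years.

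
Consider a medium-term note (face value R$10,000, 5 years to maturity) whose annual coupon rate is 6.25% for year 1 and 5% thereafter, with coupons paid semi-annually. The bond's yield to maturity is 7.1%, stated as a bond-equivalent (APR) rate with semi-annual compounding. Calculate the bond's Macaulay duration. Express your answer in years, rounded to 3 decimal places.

Periodic yield y = 0.0355. Discount each cash flow and weight by its period:
  t   CF        PV=CF/(1+0.0355)^t    t·PV
  1       312.50       301.7866       301.7866
  2       312.50       291.4404       582.8809
  3       250.00       225.1592       675.4776
  4       250.00       217.4401       869.7603
  5       250.00       209.9856     1,049.9279
  6       250.00       202.7867     1,216.7200
  7       250.00       195.8345     1,370.8418
  8       250.00       189.1208     1,512.9660
  9       250.00       182.6371     1,643.7342
  10   10,250.00     7,231.4075    72,314.0746
  Σ                  9,247.5984    81,538.1699
Price P = Σ PV = 9,247.5984.
Macaulay duration = Σ(t·PV) / P = 81,538.1699 / 9,247.5984 = 8.81723 half-year periods.
In years: 8.81723 / 2 = 4.40861 years.

4.409 years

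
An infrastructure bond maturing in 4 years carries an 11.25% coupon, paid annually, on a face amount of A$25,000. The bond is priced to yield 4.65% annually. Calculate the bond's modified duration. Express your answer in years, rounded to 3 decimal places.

3.338 years

Periodic yield y = 0.0465. First find Macaulay duration:
  t   CF        PV=CF/(1+0.0465)^t    t·PV
  1     2,812.50     2,687.5299     2,687.5299
  2     2,812.50     2,568.1126     5,136.2252
  3     2,812.50     2,454.0016     7,362.0047
  4    27,812.50    23,189.0575    92,756.2300
  Σ                 30,898.7015   107,941.9898
P = 30,898.7015; Macaulay duration = 107,941.9898 / 30,898.7015 = 3.49342 years.
Modified duration = D_Mac / (1 + y) = 3.49342 / 1.0465 = 3.33819 years.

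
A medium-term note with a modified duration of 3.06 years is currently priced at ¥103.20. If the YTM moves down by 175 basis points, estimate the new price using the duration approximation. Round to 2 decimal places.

Duration approximation: ΔP/P ≈ -D_mod · Δy = -3.06 × (-0.0175) = +0.053550.
New price ≈ 103.20 × (1 + 0.053550) = 108.72636.

¥108.73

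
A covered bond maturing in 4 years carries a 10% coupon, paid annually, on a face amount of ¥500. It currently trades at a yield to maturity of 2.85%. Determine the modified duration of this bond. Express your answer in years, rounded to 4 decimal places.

3.4496 years

Periodic yield y = 0.0285. First find Macaulay duration:
  t   CF        PV=CF/(1+0.0285)^t    t·PV
  1        50.00        48.6145        48.6145
  2        50.00        47.2674        94.5347
  3        50.00        45.9576       137.8727
  4       550.00       491.5249     1,966.0995
  Σ                    633.3643     2,247.1215
P = 633.3643; Macaulay duration = 2,247.1215 / 633.3643 = 3.54791 years.
Modified duration = D_Mac / (1 + y) = 3.54791 / 1.0285 = 3.44960 years.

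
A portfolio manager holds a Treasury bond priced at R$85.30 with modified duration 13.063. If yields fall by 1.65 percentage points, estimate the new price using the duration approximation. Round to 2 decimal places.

R$103.69

Duration approximation: ΔP/P ≈ -D_mod · Δy = -13.063 × (-0.0165) = +0.2155395.
New price ≈ 85.30 × (1 + 0.2155395) = 103.68551935.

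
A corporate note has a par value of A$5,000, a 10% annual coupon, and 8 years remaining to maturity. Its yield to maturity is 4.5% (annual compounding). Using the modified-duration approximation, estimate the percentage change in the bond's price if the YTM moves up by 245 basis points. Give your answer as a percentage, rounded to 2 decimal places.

-14.52%

Periodic yield y = 0.045. Modified duration first:
  t   CF        PV=CF/(1+0.045)^t    t·PV
  1       500.00       478.4689       478.4689
  2       500.00       457.8650       915.7300
  3       500.00       438.1483     1,314.4449
  4       500.00       419.2807     1,677.1227
  5       500.00       401.2255     2,006.1276
  6       500.00       383.9479     2,303.6872
  7       500.00       367.4142     2,571.8996
  8     5,500.00     3,867.5182    30,940.1456
  Σ                  6,813.8687    42,207.6265
P = 6,813.8687; D_Mac = 6.19437 yrs; D_mod = 6.19437/(1+0.045) = 5.92763 yrs.
ΔP/P ≈ -D_mod · Δy = -5.92763 × (+0.0245) = -0.145227 = -14.5227%.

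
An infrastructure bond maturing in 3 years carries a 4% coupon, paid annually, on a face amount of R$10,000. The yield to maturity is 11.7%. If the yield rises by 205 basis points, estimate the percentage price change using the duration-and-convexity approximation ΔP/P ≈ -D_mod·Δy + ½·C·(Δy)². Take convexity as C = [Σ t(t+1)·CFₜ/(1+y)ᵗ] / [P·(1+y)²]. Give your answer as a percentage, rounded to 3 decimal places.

With y = 0.117:
  t   CF        PV=CF/(1+0.117)^t    t·PV        t(t+1)·PV
  1       400.00       358.1021       358.1021         716.2041
  2       400.00       320.5927       641.1854       1,923.5563
  3    10,400.00     7,462.3192    22,386.9575      89,547.8300
  Σ                  8,141.0139    23,386.2450      92,187.5904
P = 8,141.0139; D_Mac = 2.87265 yrs; D_mod = 2.57175 yrs; C = 9.07586.
Duration effect: -2.57175 × (+0.0205) = -0.052721
Convexity effect: 0.5 × 9.07586 × (0.0205)² = +0.0019071
ΔP/P ≈ -0.052721 + 0.0019071 = -0.050814 = -5.0814%.

-5.081%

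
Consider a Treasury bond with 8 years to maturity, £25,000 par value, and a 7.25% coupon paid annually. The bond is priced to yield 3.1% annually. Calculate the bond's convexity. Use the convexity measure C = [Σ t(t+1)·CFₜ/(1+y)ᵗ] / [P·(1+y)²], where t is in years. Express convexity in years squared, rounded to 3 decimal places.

51.626

With y = 0.031:
  t   CF        PV=CF/(1+0.031)^t    t·PV        t(t+1)·PV
  1     1,812.50     1,758.0019     1,758.0019       3,516.0039
  2     1,812.50     1,705.1425     3,410.2850      10,230.8551
  3     1,812.50     1,653.8725     4,961.6174      19,846.4697
  4     1,812.50     1,604.1440     6,416.5760      32,082.8802
  5     1,812.50     1,555.9108     7,779.5539      46,677.3233
  6     1,812.50     1,509.1278     9,054.7669      63,383.3682
  7     1,812.50     1,463.7515    10,246.2606      81,970.0850
  8    26,812.50    21,002.3546   168,018.8370   1,512,169.5330
  Σ                 32,252.3057   211,645.8988   1,769,876.5183
P = 32,252.3057.
Convexity = Σ t(t+1)·PV / [P·(1+y)²] = 1,769,876.5183 / (32,252.3057 × 1.062961) = 51.62557.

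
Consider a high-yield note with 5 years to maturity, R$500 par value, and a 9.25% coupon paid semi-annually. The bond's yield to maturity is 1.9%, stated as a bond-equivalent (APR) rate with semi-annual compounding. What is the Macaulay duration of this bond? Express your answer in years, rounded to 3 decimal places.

Periodic yield y = 0.0095. Discount each cash flow and weight by its period:
  t   CF        PV=CF/(1+0.0095)^t    t·PV
  1       23.125        22.9074        22.9074
  2       23.125        22.6918        45.3836
  3       23.125        22.4783        67.4348
  4       23.125        22.2667        89.0669
  5       23.125        22.0572       110.2859
  6       23.125        21.8496       131.0977
  7       23.125        21.6440       151.5080
  8       23.125        21.4403       171.5225
  9       23.125        21.2385       191.1469
  10     523.125       475.9291     4,759.2908
  Σ                    674.5029     5,739.6446
Price P = Σ PV = 674.5029.
Macaulay duration = Σ(t·PV) / P = 5,739.6446 / 674.5029 = 8.50944 half-year periods.
In years: 8.50944 / 2 = 4.25472 years.

4.255 years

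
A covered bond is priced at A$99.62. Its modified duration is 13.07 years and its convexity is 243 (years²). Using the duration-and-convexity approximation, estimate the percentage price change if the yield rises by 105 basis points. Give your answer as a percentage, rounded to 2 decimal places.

Duration effect: -D_mod·Δy = -13.07 × (+0.0105) = -0.137235
Convexity effect: ½·C·(Δy)² = 0.5 × 243 × (0.0105)² = +0.013395375
ΔP/P ≈ -0.137235 + 0.013395375 = -0.123839625
= -12.3839625%.

-12.38%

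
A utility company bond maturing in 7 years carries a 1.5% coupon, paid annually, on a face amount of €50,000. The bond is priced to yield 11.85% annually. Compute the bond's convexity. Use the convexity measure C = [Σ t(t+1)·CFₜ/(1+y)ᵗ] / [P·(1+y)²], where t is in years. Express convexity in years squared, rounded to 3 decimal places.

41.004

With y = 0.1185:
  t   CF        PV=CF/(1+0.1185)^t    t·PV        t(t+1)·PV
  1       750.00       670.5409       670.5409       1,341.0818
  2       750.00       599.5001     1,199.0003       3,597.0008
  3       750.00       535.9858     1,607.9575       6,431.8298
  4       750.00       479.2006     1,916.8022       9,584.0110
  5       750.00       428.4314     2,142.1571      12,852.9428
  6       750.00       383.0411     2,298.2464      16,087.7246
  7    50,750.00    23,173.0996   162,211.6969   1,297,693.5755
  Σ                 26,269.7995   172,046.4013   1,347,588.1664
P = 26,269.7995.
Convexity = Σ t(t+1)·PV / [P·(1+y)²] = 1,347,588.1664 / (26,269.7995 × 1.251042) = 41.00421.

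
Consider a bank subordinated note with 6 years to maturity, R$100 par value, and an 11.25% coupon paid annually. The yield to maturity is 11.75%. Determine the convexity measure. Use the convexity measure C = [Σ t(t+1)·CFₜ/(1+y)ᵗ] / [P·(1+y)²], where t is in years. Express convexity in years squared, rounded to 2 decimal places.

With y = 0.1175:
  t   CF        PV=CF/(1+0.1175)^t    t·PV        t(t+1)·PV
  1        11.25        10.0671        10.0671          20.1342
  2        11.25         9.0086        18.0172          54.0516
  3        11.25         8.0614        24.1842          96.7367
  4        11.25         7.2138        28.8551         144.2754
  5        11.25         6.4553        32.2764         193.6583
  6       111.25        57.1235       342.7410       2,399.1871
  Σ                     97.9297       456.1410       2,908.0434
P = 97.9297.
Convexity = Σ t(t+1)·PV / [P·(1+y)²] = 2,908.0434 / (97.9297 × 1.248806) = 23.77889.

23.78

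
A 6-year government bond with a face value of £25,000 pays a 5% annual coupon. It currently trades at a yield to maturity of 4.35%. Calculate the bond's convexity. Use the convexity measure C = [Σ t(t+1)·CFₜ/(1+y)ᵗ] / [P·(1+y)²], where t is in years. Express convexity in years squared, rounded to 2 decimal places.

With y = 0.0435:
  t   CF        PV=CF/(1+0.0435)^t    t·PV        t(t+1)·PV
  1     1,250.00     1,197.8917     1,197.8917       2,395.7834
  2     1,250.00     1,147.9556     2,295.9113       6,887.7338
  3     1,250.00     1,100.1012     3,300.3037      13,201.2148
  4     1,250.00     1,054.2417     4,216.9669      21,084.8344
  5     1,250.00     1,010.2939     5,051.4697      30,308.8181
  6    26,250.00    20,331.7419   121,990.4512     853,933.1586
  Σ                 25,842.2261   138,052.9945     927,811.5432
P = 25,842.2261.
Convexity = Σ t(t+1)·PV / [P·(1+y)²] = 927,811.5432 / (25,842.2261 × 1.088892) = 32.97197.

32.97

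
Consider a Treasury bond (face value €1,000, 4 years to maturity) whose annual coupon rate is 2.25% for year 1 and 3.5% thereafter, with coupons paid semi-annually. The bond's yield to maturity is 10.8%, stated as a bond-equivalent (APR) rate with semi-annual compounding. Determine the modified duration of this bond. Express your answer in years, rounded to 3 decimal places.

3.579 years

Periodic yield y = 0.054. First find Macaulay duration:
  t   CF        PV=CF/(1+0.054)^t    t·PV
  1        11.25        10.6736        10.6736
  2        11.25        10.1268        20.2536
  3        17.50        14.9457        44.8371
  4        17.50        14.1800        56.7199
  5        17.50        13.4535        67.2675
  6        17.50        12.7642        76.5853
  7        17.50        12.1103        84.7719
  8     1,017.50       668.0509     5,344.4069
  Σ                    756.3049     5,705.5158
P = 756.3049; Macaulay duration = 5,705.5158 / 756.3049 = 7.54394 half-year periods = 3.77197 years.
Modified duration = D_Mac / (1 + y) = 3.77197 / 1.054 = 3.57872 years.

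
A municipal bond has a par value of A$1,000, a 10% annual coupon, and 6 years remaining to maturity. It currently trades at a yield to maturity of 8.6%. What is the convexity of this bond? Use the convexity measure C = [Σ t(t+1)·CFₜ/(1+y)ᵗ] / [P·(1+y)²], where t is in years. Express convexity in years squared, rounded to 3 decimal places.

26.480

With y = 0.086:
  t   CF        PV=CF/(1+0.086)^t    t·PV        t(t+1)·PV
  1       100.00        92.0810        92.0810         184.1621
  2       100.00        84.7892       169.5783         508.7350
  3       100.00        78.0747       234.2242         936.8968
  4       100.00        71.8920       287.5681       1,437.8404
  5       100.00        66.1989       330.9946       1,985.9675
  6     1,100.00       670.5231     4,023.1385      28,161.9695
  Σ                  1,063.5590     5,137.5847      33,215.5713
P = 1,063.5590.
Convexity = Σ t(t+1)·PV / [P·(1+y)²] = 33,215.5713 / (1,063.5590 × 1.179396) = 26.48015.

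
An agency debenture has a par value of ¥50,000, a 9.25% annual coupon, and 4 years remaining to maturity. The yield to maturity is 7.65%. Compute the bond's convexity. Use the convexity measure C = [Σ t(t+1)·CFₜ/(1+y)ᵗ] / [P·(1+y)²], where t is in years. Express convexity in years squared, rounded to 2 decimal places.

14.59

With y = 0.0765:
  t   CF        PV=CF/(1+0.0765)^t    t·PV        t(t+1)·PV
  1     4,625.00     4,296.3307     4,296.3307       8,592.6614
  2     4,625.00     3,991.0178     7,982.0357      23,946.1070
  3     4,625.00     3,707.4016    11,122.2048      44,488.8194
  4    54,625.00    40,675.7260   162,702.9041     813,514.5203
  Σ                 52,670.4762   186,103.4753     890,542.1081
P = 52,670.4762.
Convexity = Σ t(t+1)·PV / [P·(1+y)²] = 890,542.1081 / (52,670.4762 × 1.158852) = 14.59013.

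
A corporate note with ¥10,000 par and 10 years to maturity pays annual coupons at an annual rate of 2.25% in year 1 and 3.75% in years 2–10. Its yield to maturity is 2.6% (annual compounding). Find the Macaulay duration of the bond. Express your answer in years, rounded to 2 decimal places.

8.70 years

Periodic yield y = 0.026. Discount each cash flow and weight by its year:
  t   CF        PV=CF/(1+0.026)^t    t·PV
  1       225.00       219.2982       219.2982
  2       375.00       356.2350       712.4699
  3       375.00       347.2076     1,041.6227
  4       375.00       338.4089     1,353.6358
  5       375.00       329.8333     1,649.1664
  6       375.00       321.4749     1,928.8495
  7       375.00       313.3284     2,193.2987
  8       375.00       305.3883     2,443.1063
  9       375.00       297.6494     2,678.8447
  10   10,375.00     8,026.2835    80,262.8354
  Σ                 10,855.1075    94,483.1276
Price P = Σ PV = 10,855.1075.
Macaulay duration = Σ(t·PV) / P = 94,483.1276 / 10,855.1075 = 8.70403 years.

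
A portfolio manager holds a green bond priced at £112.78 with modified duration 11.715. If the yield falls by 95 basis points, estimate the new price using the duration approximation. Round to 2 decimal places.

Duration approximation: ΔP/P ≈ -D_mod · Δy = -11.715 × (-0.0095) = +0.1112925.
New price ≈ 112.78 × (1 + 0.1112925) = 125.33156815.

£125.33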